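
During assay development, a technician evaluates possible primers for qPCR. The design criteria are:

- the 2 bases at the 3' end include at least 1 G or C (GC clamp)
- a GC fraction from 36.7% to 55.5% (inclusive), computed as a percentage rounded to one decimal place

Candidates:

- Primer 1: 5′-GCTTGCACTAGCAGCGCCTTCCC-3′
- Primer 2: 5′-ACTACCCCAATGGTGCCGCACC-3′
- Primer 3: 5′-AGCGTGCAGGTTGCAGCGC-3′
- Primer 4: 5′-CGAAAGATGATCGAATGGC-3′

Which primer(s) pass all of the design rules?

Primer 1 (23 nt, A=3 T=5 G=5 C=10): 3' end CC has 2 G/C ✓; GC 15/23 = 65.2%, outside 36.7–55.5% ✗ — fails.
Primer 2 (22 nt, A=5 T=3 G=4 C=10): 3' end CC has 2 G/C ✓; GC 14/22 = 63.6%, outside 36.7–55.5% ✗ — fails.
Primer 3 (19 nt, A=3 T=3 G=8 C=5): 3' end GC has 2 G/C ✓; GC 13/19 = 68.4%, outside 36.7–55.5% ✗ — fails.
Primer 4 (19 nt, A=7 T=3 G=6 C=3): 3' end GC has 2 G/C ✓; GC 9/19 = 47.4% ✓ — passes.

Primer 4 only.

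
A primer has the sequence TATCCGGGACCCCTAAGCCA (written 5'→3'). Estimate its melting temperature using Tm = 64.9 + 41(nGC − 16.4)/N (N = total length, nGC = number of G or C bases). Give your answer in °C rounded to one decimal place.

55.9°C

Base counts: A=5, T=3, G=4, C=8; G+C = 12, N = 20.
Tm = 64.9 + 41·(12 − 16.4)/20 = 64.9 + -180.40/20 = 55.9°C.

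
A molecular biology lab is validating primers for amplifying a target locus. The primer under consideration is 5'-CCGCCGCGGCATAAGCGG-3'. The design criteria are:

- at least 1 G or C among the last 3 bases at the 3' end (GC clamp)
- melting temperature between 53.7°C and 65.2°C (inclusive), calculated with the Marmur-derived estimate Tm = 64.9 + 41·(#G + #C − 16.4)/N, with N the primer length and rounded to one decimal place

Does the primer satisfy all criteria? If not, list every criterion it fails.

Meets all criteria.

Base counts: A=3, T=1, G=7, C=7 (length 18).
GC clamp: 3' end CGG has 3 G/C ✓
Tm: Tm = 64.9 + 41·(14 − 16.4)/18 = 59.4°C ✓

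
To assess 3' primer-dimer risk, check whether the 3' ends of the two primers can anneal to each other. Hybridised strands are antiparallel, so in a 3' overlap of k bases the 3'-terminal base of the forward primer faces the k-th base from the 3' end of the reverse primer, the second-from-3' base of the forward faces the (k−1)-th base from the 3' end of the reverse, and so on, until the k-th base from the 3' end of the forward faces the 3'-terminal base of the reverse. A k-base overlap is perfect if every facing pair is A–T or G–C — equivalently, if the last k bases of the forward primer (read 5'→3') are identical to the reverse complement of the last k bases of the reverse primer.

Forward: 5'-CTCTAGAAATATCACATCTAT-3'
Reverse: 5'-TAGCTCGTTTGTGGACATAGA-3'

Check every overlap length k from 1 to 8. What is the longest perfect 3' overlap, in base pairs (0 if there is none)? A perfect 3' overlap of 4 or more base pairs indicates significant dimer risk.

Last 8 bases (5'→3') — forward …ACATCTAT, reverse …GACATAGA.
Reverse complement of the reverse primer's last 8 bases: TCTATGTC; its first k bases are the reverse complement of the reverse primer's last k bases, so a perfect k-base overlap needs the forward primer's last k bases to equal them.
Comparing (forward last k vs required): k=1: T vs T ✓; k=2: AT vs TC ✗; k=3: TAT vs TCT ✗; k=4: CTAT vs TCTA ✗; k=5: TCTAT vs TCTAT ✓; k=6: ATCTAT vs TCTATG ✗; k=7: CATCTAT vs TCTATGT ✗; k=8: ACATCTAT vs TCTATGTC ✗.
Perfect overlaps at k = 1, 5; the largest is 5.

Longest perfect overlap: 5 complementary base pairs; significant dimer risk (threshold 4).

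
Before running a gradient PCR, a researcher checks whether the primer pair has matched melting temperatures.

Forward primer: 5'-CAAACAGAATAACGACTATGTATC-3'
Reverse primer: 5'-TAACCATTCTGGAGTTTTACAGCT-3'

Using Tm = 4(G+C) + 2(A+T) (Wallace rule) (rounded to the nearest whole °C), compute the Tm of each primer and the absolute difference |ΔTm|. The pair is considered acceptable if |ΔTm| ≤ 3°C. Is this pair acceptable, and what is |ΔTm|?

|ΔTm| = 2°C; the pair is acceptable.

Forward: A=11 T=5 G=3 C=5 → Tm = 2·16 + 4·8 = 64°C.
Reverse: A=6 T=9 G=4 C=5 → Tm = 2·15 + 4·9 = 66°C.
|ΔTm| = |64 − 66| = 2°C, ≤ 3°C.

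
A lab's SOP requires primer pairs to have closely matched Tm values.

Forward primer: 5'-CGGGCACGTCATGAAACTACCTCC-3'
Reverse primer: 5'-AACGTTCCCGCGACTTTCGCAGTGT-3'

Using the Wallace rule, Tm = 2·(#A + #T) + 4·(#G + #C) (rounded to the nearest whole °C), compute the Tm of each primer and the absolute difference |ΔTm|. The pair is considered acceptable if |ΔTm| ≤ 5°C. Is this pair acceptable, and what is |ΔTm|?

Forward: A=6 T=4 G=5 C=9 → Tm = 2·10 + 4·14 = 76°C.
Reverse: A=4 T=7 G=6 C=8 → Tm = 2·11 + 4·14 = 78°C.
|ΔTm| = |76 − 78| = 2°C, ≤ 5°C.

|ΔTm| = 2°C; the pair is acceptable.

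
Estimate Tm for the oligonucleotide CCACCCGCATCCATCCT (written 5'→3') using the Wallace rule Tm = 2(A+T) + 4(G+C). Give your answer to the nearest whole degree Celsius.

56°C

Base counts: A=3, T=3, G=1, C=10 (length 17).
Tm = 2·(3+3) + 4·(1+10) = 2·6 + 4·11 = 12 + 44 = 56°C.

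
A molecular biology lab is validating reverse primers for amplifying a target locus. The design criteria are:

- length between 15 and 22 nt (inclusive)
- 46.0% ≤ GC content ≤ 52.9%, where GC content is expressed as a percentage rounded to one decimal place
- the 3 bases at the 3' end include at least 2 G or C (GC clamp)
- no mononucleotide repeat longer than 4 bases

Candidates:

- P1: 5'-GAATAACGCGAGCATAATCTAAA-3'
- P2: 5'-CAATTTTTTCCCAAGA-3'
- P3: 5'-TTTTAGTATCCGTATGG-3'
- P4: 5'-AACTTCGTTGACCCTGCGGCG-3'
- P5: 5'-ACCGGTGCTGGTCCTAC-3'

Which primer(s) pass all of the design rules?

None of the candidates satisfy all criteria.

P1 (23 nt, A=11 T=4 G=4 C=4): length 23, outside 15–22 ✗; GC 8/23 = 34.8%, outside 46.0–52.9% ✗; 3' end AAA has 0 G/C, need ≥2 ✗; longest run = 3 ✓ — fails.
P2 (16 nt, A=5 T=6 G=1 C=4): length 16 ✓; GC 5/16 = 31.3%, outside 46.0–52.9% ✗; 3' end AGA has 1 G/C, need ≥2 ✗; longest run = 6, exceeds 4 ✗ — fails.
P3 (17 nt, A=3 T=8 G=4 C=2): length 17 ✓; GC 6/17 = 35.3%, outside 46.0–52.9% ✗; 3' end TGG has 2 G/C ✓; longest run = 4 ✓ — fails.
P4 (21 nt, A=3 T=5 G=6 C=7): length 21 ✓; GC 13/21 = 61.9%, outside 46.0–52.9% ✗; 3' end GCG has 3 G/C ✓; longest run = 3 ✓ — fails.
P5 (17 nt, A=2 T=4 G=5 C=6): length 17 ✓; GC 11/17 = 64.7%, outside 46.0–52.9% ✗; 3' end TAC has 1 G/C, need ≥2 ✗; longest run = 2 ✓ — fails.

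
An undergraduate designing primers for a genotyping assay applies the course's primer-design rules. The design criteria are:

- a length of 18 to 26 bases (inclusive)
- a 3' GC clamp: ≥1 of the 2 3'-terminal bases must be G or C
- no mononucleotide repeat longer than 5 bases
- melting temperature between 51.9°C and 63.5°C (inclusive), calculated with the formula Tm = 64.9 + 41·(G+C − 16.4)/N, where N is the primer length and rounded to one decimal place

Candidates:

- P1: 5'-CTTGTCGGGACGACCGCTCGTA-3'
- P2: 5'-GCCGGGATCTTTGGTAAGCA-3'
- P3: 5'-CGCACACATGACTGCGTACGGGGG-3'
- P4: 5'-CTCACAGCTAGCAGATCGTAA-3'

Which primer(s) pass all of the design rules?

P2 only.

P1 (22 nt, A=3 T=5 G=7 C=7): length 22 ✓; 3' end TA has 0 G/C, need ≥1 ✗; longest run = 3 ✓; Tm = 64.9 + 41·(14 − 16.4)/22 = 60.4°C ✓ — fails.
P2 (20 nt, A=4 T=5 G=7 C=4): length 20 ✓; 3' end CA has 1 G/C ✓; longest run = 3 ✓; Tm = 64.9 + 41·(11 − 16.4)/20 = 53.8°C ✓ — passes.
P3 (24 nt, A=5 T=3 G=9 C=7): length 24 ✓; 3' end GG has 2 G/C ✓; longest run = 5 ✓; Tm = 64.9 + 41·(16 − 16.4)/24 = 64.2°C, outside 51.9–63.5°C ✗ — fails.
P4 (21 nt, A=7 T=4 G=4 C=6): length 21 ✓; 3' end AA has 0 G/C, need ≥1 ✗; longest run = 2 ✓; Tm = 64.9 + 41·(10 − 16.4)/21 = 52.4°C ✓ — fails.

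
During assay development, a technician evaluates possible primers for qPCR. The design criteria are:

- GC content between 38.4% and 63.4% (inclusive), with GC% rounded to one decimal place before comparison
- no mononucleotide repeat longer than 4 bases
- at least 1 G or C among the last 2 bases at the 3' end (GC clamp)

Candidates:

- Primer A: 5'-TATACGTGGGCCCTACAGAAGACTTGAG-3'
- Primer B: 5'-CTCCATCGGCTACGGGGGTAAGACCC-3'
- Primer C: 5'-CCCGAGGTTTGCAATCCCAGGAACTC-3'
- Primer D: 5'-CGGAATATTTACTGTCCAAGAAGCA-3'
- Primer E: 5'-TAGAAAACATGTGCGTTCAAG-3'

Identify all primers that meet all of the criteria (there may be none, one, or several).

Primer A, Primer C and Primer D.

Primer A (28 nt, A=8 T=6 G=8 C=6): GC 14/28 = 50.0% ✓; longest run = 3 ✓; 3' end AG has 1 G/C ✓ — passes.
Primer B (26 nt, A=5 T=4 G=8 C=9): GC 17/26 = 65.4%, outside 38.4–63.4% ✗; longest run = 5, exceeds 4 ✗; 3' end CC has 2 G/C ✓ — fails.
Primer C (26 nt, A=6 T=5 G=6 C=9): GC 15/26 = 57.7% ✓; longest run = 3 ✓; 3' end TC has 1 G/C ✓ — passes.
Primer D (25 nt, A=9 T=6 G=5 C=5): GC 10/25 = 40.0% ✓; longest run = 3 ✓; 3' end CA has 1 G/C ✓ — passes.
Primer E (21 nt, A=8 T=5 G=5 C=3): GC 8/21 = 38.1%, outside 38.4–63.4% ✗; longest run = 4 ✓; 3' end AG has 1 G/C ✓ — fails.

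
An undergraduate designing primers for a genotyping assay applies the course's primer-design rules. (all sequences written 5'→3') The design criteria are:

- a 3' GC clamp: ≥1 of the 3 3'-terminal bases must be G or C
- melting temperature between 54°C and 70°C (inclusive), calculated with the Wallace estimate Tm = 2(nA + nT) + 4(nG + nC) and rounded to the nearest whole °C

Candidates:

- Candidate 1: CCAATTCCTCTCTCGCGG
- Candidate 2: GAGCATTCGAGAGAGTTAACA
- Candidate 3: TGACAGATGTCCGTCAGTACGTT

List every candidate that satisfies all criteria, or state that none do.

Candidate 1 (18 nt, A=2 T=5 G=3 C=8): 3' end CGG has 3 G/C ✓; Tm = 2·7 + 4·11 = 58°C ✓ — passes.
Candidate 2 (21 nt, A=8 T=4 G=6 C=3): 3' end ACA has 1 G/C ✓; Tm = 2·12 + 4·9 = 60°C ✓ — passes.
Candidate 3 (23 nt, A=5 T=7 G=6 C=5): 3' end GTT has 1 G/C ✓; Tm = 2·12 + 4·11 = 68°C ✓ — passes.

Candidate 1, Candidate 2 and Candidate 3.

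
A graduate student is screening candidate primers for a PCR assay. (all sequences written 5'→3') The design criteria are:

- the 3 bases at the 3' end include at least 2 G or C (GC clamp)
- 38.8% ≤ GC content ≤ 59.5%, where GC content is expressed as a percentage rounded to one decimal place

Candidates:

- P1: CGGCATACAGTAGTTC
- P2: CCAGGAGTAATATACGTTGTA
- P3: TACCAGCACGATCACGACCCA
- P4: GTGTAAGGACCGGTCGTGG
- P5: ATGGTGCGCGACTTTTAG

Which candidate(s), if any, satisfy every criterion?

P1 (16 nt, A=4 T=4 G=4 C=4): 3' end TTC has 1 G/C, need ≥2 ✗; GC 8/16 = 50.0% ✓ — fails.
P2 (21 nt, A=7 T=6 G=5 C=3): 3' end GTA has 1 G/C, need ≥2 ✗; GC 8/21 = 38.1%, outside 38.8–59.5% ✗ — fails.
P3 (21 nt, A=7 T=2 G=3 C=9): 3' end CCA has 2 G/C ✓; GC 12/21 = 57.1% ✓ — passes.
P4 (19 nt, A=3 T=4 G=9 C=3): 3' end TGG has 2 G/C ✓; GC 12/19 = 63.2%, outside 38.8–59.5% ✗ — fails.
P5 (18 nt, A=3 T=6 G=6 C=3): 3' end TAG has 1 G/C, need ≥2 ✗; GC 9/18 = 50.0% ✓ — fails.

P3 only.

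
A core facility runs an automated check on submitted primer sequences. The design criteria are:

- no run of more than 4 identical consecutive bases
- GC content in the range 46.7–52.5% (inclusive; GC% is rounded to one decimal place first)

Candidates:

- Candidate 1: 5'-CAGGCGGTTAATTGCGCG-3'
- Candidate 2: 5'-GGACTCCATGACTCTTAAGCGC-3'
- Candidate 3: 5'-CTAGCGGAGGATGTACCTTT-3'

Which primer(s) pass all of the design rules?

Candidate 1 (18 nt, A=3 T=4 G=7 C=4): longest run = 2 ✓; GC 11/18 = 61.1%, outside 46.7–52.5% ✗ — fails.
Candidate 2 (22 nt, A=5 T=5 G=5 C=7): longest run = 2 ✓; GC 12/22 = 54.5%, outside 46.7–52.5% ✗ — fails.
Candidate 3 (20 nt, A=4 T=6 G=6 C=4): longest run = 3 ✓; GC 10/20 = 50.0% ✓ — passes.

Candidate 3 only.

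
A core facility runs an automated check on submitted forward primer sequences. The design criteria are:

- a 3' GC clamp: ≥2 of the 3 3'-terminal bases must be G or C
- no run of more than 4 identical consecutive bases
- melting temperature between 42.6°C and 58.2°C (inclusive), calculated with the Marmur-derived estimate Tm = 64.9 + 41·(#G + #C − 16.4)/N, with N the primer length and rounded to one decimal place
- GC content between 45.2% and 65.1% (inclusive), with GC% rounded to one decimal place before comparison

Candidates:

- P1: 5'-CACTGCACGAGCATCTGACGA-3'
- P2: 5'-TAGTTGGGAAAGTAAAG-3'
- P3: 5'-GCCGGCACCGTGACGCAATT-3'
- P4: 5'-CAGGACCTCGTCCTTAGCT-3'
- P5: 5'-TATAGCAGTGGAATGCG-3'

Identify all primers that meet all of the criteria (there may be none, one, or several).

P1 (21 nt, A=6 T=3 G=5 C=7): 3' end CGA has 2 G/C ✓; longest run = 1 ✓; Tm = 64.9 + 41·(12 − 16.4)/21 = 56.3°C ✓; GC 12/21 = 57.1% ✓ — passes.
P2 (17 nt, A=7 T=4 G=6 C=0): 3' end AAG has 1 G/C, need ≥2 ✗; longest run = 3 ✓; Tm = 64.9 + 41·(6 − 16.4)/17 = 39.8°C, outside 42.6–58.2°C ✗; GC 6/17 = 35.3%, outside 45.2–65.1% ✗ — fails.
P3 (20 nt, A=4 T=3 G=6 C=7): 3' end ATT has 0 G/C, need ≥2 ✗; longest run = 2 ✓; Tm = 64.9 + 41·(13 − 16.4)/20 = 57.9°C ✓; GC 13/20 = 65.0% ✓ — fails.
P4 (19 nt, A=3 T=5 G=4 C=7): 3' end GCT has 2 G/C ✓; longest run = 2 ✓; Tm = 64.9 + 41·(11 − 16.4)/19 = 53.2°C ✓; GC 11/19 = 57.9% ✓ — passes.
P5 (17 nt, A=5 T=4 G=6 C=2): 3' end GCG has 3 G/C ✓; longest run = 2 ✓; Tm = 64.9 + 41·(8 − 16.4)/17 = 44.6°C ✓; GC 8/17 = 47.1% ✓ — passes.

P1, P4 and P5.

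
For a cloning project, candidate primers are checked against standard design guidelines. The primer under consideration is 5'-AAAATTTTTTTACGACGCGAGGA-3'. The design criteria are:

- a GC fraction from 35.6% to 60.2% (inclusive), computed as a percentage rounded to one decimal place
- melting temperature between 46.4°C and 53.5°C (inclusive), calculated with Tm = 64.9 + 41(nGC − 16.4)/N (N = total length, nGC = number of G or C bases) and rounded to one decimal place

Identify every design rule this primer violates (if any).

Fails: GC content.

Base counts: A=8, T=7, G=5, C=3 (length 23).
GC content: GC 8/23 = 34.8%, outside 35.6–60.2% ✗
Tm: Tm = 64.9 + 41·(8 − 16.4)/23 = 49.9°C ✓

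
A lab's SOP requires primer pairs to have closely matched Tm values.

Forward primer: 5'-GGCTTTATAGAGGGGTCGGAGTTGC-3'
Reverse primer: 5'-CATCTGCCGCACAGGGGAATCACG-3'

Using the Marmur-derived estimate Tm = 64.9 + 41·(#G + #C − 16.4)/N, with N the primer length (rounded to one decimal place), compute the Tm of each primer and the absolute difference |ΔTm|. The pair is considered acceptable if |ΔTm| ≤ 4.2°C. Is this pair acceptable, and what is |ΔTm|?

Forward: G+C = 14, N = 25 → Tm = 64.9 + 41·(14 − 16.4)/25 = 61.0°C.
Reverse: G+C = 15, N = 24 → Tm = 64.9 + 41·(15 − 16.4)/24 = 62.5°C.
|ΔTm| = |61.0 − 62.5| = 1.5°C, ≤ 4.2°C.

|ΔTm| = 1.5°C; the pair is acceptable.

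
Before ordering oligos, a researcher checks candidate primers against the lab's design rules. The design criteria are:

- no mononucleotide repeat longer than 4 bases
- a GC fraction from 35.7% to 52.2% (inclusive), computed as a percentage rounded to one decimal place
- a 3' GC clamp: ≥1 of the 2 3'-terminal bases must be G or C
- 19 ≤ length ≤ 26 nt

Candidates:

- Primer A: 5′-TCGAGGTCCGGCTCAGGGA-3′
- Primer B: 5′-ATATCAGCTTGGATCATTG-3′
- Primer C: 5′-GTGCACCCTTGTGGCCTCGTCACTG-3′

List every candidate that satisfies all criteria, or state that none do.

Primer B only.

Primer A (19 nt, A=3 T=3 G=8 C=5): longest run = 3 ✓; GC 13/19 = 68.4%, outside 35.7–52.2% ✗; 3' end GA has 1 G/C ✓; length 19 ✓ — fails.
Primer B (19 nt, A=5 T=7 G=4 C=3): longest run = 2 ✓; GC 7/19 = 36.8% ✓; 3' end TG has 1 G/C ✓; length 19 ✓ — passes.
Primer C (25 nt, A=2 T=7 G=7 C=9): longest run = 3 ✓; GC 16/25 = 64.0%, outside 35.7–52.2% ✗; 3' end TG has 1 G/C ✓; length 25 ✓ — fails.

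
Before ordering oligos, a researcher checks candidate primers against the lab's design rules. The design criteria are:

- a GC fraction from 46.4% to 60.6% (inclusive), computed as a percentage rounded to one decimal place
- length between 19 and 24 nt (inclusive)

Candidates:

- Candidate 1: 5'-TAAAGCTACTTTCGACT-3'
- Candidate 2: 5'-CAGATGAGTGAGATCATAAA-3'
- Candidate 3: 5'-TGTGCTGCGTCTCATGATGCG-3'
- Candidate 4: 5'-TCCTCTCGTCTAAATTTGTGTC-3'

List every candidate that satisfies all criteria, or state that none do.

Candidate 3 only.

Candidate 1 (17 nt, A=5 T=6 G=2 C=4): GC 6/17 = 35.3%, outside 46.4–60.6% ✗; length 17, outside 19–24 ✗ — fails.
Candidate 2 (20 nt, A=9 T=4 G=5 C=2): GC 7/20 = 35.0%, outside 46.4–60.6% ✗; length 20 ✓ — fails.
Candidate 3 (21 nt, A=2 T=7 G=7 C=5): GC 12/21 = 57.1% ✓; length 21 ✓ — passes.
Candidate 4 (22 nt, A=3 T=10 G=3 C=6): GC 9/22 = 40.9%, outside 46.4–60.6% ✗; length 22 ✓ — fails.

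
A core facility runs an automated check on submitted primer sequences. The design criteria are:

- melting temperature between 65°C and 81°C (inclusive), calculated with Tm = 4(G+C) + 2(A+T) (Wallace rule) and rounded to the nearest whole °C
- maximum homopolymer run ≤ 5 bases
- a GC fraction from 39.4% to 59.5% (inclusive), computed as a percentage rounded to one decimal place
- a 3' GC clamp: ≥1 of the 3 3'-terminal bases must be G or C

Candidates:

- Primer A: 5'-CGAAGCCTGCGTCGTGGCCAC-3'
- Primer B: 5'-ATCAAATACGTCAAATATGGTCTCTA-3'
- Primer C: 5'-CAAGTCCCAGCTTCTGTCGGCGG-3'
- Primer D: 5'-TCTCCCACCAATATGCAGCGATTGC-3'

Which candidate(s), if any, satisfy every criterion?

Primer A (21 nt, A=3 T=3 G=7 C=8): Tm = 2·6 + 4·15 = 72°C ✓; longest run = 2 ✓; GC 15/21 = 71.4%, outside 39.4–59.5% ✗; 3' end CAC has 2 G/C ✓ — fails.
Primer B (26 nt, A=10 T=8 G=3 C=5): Tm = 2·18 + 4·8 = 68°C ✓; longest run = 3 ✓; GC 8/26 = 30.8%, outside 39.4–59.5% ✗; 3' end CTA has 1 G/C ✓ — fails.
Primer C (23 nt, A=3 T=5 G=7 C=8): Tm = 2·8 + 4·15 = 76°C ✓; longest run = 3 ✓; GC 15/23 = 65.2%, outside 39.4–59.5% ✗; 3' end CGG has 3 G/C ✓ — fails.
Primer D (25 nt, A=6 T=6 G=4 C=9): Tm = 2·12 + 4·13 = 76°C ✓; longest run = 3 ✓; GC 13/25 = 52.0% ✓; 3' end TGC has 2 G/C ✓ — passes.

Primer D only.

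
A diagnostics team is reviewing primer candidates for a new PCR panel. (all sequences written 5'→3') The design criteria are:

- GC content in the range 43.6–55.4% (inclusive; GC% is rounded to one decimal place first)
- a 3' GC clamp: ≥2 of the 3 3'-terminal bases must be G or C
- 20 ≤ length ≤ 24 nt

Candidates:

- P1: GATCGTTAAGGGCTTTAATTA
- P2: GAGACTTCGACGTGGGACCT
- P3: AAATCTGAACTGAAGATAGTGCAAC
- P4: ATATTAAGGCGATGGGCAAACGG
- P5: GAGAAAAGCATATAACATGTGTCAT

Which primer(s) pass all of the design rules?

P4 only.

P1 (21 nt, A=6 T=8 G=5 C=2): GC 7/21 = 33.3%, outside 43.6–55.4% ✗; 3' end TTA has 0 G/C, need ≥2 ✗; length 21 ✓ — fails.
P2 (20 nt, A=4 T=4 G=7 C=5): GC 12/20 = 60.0%, outside 43.6–55.4% ✗; 3' end CCT has 2 G/C ✓; length 20 ✓ — fails.
P3 (25 nt, A=11 T=5 G=5 C=4): GC 9/25 = 36.0%, outside 43.6–55.4% ✗; 3' end AAC has 1 G/C, need ≥2 ✗; length 25, outside 20–24 ✗ — fails.
P4 (23 nt, A=8 T=4 G=8 C=3): GC 11/23 = 47.8% ✓; 3' end CGG has 3 G/C ✓; length 23 ✓ — passes.
P5 (25 nt, A=11 T=6 G=5 C=3): GC 8/25 = 32.0%, outside 43.6–55.4% ✗; 3' end CAT has 1 G/C, need ≥2 ✗; length 25, outside 20–24 ✗ — fails.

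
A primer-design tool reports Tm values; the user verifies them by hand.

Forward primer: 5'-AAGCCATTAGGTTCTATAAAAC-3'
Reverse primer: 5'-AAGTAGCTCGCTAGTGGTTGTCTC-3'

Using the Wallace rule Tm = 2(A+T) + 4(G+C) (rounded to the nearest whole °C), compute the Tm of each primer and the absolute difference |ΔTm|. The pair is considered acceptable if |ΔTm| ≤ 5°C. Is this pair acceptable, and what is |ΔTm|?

|ΔTm| = 14°C; the pair is not acceptable.

Forward: A=9 T=6 G=3 C=4 → Tm = 2·15 + 4·7 = 58°C.
Reverse: A=4 T=8 G=7 C=5 → Tm = 2·12 + 4·12 = 72°C.
|ΔTm| = |58 − 72| = 14°C, > 5°C.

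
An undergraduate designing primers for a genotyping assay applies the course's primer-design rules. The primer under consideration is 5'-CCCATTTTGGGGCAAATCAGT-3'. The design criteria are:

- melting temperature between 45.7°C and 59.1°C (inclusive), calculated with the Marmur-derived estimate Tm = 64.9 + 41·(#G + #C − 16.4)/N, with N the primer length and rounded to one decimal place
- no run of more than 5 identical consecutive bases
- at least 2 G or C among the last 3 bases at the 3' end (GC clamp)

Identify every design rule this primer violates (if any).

Base counts: A=5, T=6, G=5, C=5 (length 21).
Tm: Tm = 64.9 + 41·(10 − 16.4)/21 = 52.4°C ✓
homopolymer run: longest run = 4 ✓
GC clamp: 3' end AGT has 1 G/C, need ≥2 ✗

Fails: GC clamp.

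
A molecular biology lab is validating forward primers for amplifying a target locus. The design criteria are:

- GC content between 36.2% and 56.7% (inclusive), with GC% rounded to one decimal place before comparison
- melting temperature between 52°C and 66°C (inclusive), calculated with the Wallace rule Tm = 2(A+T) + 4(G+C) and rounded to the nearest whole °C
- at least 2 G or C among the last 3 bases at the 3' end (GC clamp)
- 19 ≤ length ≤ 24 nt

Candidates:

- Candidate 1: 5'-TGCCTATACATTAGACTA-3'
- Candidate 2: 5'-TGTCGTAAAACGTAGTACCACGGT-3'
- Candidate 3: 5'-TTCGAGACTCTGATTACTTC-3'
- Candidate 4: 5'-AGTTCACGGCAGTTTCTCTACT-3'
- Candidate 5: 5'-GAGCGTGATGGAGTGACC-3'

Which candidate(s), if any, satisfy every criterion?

None of the candidates satisfy all criteria.

Candidate 1 (18 nt, A=6 T=6 G=2 C=4): GC 6/18 = 33.3%, outside 36.2–56.7% ✗; Tm = 2·12 + 4·6 = 48°C, outside 52–66°C ✗; 3' end CTA has 1 G/C, need ≥2 ✗; length 18, outside 19–24 ✗ — fails.
Candidate 2 (24 nt, A=7 T=6 G=6 C=5): GC 11/24 = 45.8% ✓; Tm = 2·13 + 4·11 = 70°C, outside 52–66°C ✗; 3' end GGT has 2 G/C ✓; length 24 ✓ — fails.
Candidate 3 (20 nt, A=4 T=8 G=3 C=5): GC 8/20 = 40.0% ✓; Tm = 2·12 + 4·8 = 56°C ✓; 3' end TTC has 1 G/C, need ≥2 ✗; length 20 ✓ — fails.
Candidate 4 (22 nt, A=4 T=8 G=4 C=6): GC 10/22 = 45.5% ✓; Tm = 2·12 + 4·10 = 64°C ✓; 3' end ACT has 1 G/C, need ≥2 ✗; length 22 ✓ — fails.
Candidate 5 (18 nt, A=4 T=3 G=8 C=3): GC 11/18 = 61.1%, outside 36.2–56.7% ✗; Tm = 2·7 + 4·11 = 58°C ✓; 3' end ACC has 2 G/C ✓; length 18, outside 19–24 ✗ — fails.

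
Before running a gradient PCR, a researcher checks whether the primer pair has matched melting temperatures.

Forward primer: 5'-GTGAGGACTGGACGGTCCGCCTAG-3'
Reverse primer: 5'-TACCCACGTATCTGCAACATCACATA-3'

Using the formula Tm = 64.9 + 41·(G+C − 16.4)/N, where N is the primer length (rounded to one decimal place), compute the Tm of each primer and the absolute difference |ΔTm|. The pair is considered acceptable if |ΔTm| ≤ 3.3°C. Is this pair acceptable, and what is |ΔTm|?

|ΔTm| = 7.8°C; the pair is not acceptable.

Forward: G+C = 16, N = 24 → Tm = 64.9 + 41·(16 − 16.4)/24 = 64.2°C.
Reverse: G+C = 11, N = 26 → Tm = 64.9 + 41·(11 − 16.4)/26 = 56.4°C.
|ΔTm| = |64.2 − 56.4| = 7.8°C, > 3.3°C.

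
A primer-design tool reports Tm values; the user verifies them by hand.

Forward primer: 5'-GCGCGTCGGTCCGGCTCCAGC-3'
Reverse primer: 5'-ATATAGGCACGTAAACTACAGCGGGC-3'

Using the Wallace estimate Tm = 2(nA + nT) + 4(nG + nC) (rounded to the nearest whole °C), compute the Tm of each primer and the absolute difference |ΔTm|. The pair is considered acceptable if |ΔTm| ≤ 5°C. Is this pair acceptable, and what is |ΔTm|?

Forward: A=1 T=3 G=8 C=9 → Tm = 2·4 + 4·17 = 76°C.
Reverse: A=9 T=4 G=7 C=6 → Tm = 2·13 + 4·13 = 78°C.
|ΔTm| = |76 − 78| = 2°C, ≤ 5°C.

|ΔTm| = 2°C; the pair is acceptable.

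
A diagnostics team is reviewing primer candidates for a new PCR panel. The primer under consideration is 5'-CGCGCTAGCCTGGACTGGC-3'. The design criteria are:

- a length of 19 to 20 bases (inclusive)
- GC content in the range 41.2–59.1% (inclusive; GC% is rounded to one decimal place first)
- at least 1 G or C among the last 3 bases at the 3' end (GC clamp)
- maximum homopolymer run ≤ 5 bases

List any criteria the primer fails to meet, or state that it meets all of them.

Base counts: A=2, T=3, G=7, C=7 (length 19).
length: length 19 ✓
GC content: GC 14/19 = 73.7%, outside 41.2–59.1% ✗
GC clamp: 3' end GGC has 3 G/C ✓
homopolymer run: longest run = 2 ✓

Fails: GC content.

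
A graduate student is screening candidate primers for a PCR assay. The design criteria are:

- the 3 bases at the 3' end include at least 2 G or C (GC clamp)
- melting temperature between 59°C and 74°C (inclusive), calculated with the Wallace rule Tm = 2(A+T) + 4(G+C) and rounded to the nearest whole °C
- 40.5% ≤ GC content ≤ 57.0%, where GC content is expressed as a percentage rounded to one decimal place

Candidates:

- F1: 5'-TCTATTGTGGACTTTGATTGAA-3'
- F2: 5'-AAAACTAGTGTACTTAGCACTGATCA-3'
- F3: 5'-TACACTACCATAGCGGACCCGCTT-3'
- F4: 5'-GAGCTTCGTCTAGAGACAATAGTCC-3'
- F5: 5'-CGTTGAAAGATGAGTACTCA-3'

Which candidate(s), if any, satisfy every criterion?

F4 only.

F1 (22 nt, A=5 T=10 G=5 C=2): 3' end GAA has 1 G/C, need ≥2 ✗; Tm = 2·15 + 4·7 = 58°C, outside 59–74°C ✗; GC 7/22 = 31.8%, outside 40.5–57.0% ✗ — fails.
F2 (26 nt, A=10 T=7 G=4 C=5): 3' end TCA has 1 G/C, need ≥2 ✗; Tm = 2·17 + 4·9 = 70°C ✓; GC 9/26 = 34.6%, outside 40.5–57.0% ✗ — fails.
F3 (24 nt, A=6 T=5 G=4 C=9): 3' end CTT has 1 G/C, need ≥2 ✗; Tm = 2·11 + 4·13 = 74°C ✓; GC 13/24 = 54.2% ✓ — fails.
F4 (25 nt, A=7 T=6 G=6 C=6): 3' end TCC has 2 G/C ✓; Tm = 2·13 + 4·12 = 74°C ✓; GC 12/25 = 48.0% ✓ — passes.
F5 (20 nt, A=7 T=5 G=5 C=3): 3' end TCA has 1 G/C, need ≥2 ✗; Tm = 2·12 + 4·8 = 56°C, outside 59–74°C ✗; GC 8/20 = 40.0%, outside 40.5–57.0% ✗ — fails.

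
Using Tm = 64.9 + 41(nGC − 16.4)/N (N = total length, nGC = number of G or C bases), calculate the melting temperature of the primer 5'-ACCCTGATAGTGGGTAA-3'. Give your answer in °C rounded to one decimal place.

44.6°C

Base counts: A=5, T=4, G=5, C=3; G+C = 8, N = 17.
Tm = 64.9 + 41·(8 − 16.4)/17 = 64.9 + -344.40/17 = 44.6°C.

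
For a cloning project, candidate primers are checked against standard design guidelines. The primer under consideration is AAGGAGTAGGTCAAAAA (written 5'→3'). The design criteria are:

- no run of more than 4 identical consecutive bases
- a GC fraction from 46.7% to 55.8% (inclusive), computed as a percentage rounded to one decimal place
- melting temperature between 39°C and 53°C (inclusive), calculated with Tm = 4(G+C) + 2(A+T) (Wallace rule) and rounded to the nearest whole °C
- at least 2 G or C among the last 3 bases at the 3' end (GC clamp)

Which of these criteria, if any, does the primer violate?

Fails: homopolymer run, GC content, GC clamp.

Base counts: A=9, T=2, G=5, C=1 (length 17).
homopolymer run: longest run = 5, exceeds 4 ✗
GC content: GC 6/17 = 35.3%, outside 46.7–55.8% ✗
Tm: Tm = 2·11 + 4·6 = 46°C ✓
GC clamp: 3' end AAA has 0 G/C, need ≥2 ✗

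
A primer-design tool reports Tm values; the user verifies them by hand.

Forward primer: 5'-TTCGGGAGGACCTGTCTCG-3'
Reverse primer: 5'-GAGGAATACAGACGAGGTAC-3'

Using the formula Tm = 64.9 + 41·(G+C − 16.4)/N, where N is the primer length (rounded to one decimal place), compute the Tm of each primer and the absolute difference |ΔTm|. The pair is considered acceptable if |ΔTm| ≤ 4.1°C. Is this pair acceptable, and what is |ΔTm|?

Forward: G+C = 12, N = 19 → Tm = 64.9 + 41·(12 − 16.4)/19 = 55.4°C.
Reverse: G+C = 10, N = 20 → Tm = 64.9 + 41·(10 − 16.4)/20 = 51.8°C.
|ΔTm| = |55.4 − 51.8| = 3.6°C, ≤ 4.1°C.

|ΔTm| = 3.6°C; the pair is acceptable.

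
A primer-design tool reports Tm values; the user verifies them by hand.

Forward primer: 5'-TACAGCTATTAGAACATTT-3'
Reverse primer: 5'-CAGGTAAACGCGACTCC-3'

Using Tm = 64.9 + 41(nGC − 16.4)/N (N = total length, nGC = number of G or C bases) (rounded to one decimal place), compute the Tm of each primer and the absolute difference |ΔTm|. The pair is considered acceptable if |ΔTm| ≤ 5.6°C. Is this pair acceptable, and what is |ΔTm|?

|ΔTm| = 9.2°C; the pair is not acceptable.

Forward: G+C = 5, N = 19 → Tm = 64.9 + 41·(5 − 16.4)/19 = 40.3°C.
Reverse: G+C = 10, N = 17 → Tm = 64.9 + 41·(10 − 16.4)/17 = 49.5°C.
|ΔTm| = |40.3 − 49.5| = 9.2°C, > 5.6°C.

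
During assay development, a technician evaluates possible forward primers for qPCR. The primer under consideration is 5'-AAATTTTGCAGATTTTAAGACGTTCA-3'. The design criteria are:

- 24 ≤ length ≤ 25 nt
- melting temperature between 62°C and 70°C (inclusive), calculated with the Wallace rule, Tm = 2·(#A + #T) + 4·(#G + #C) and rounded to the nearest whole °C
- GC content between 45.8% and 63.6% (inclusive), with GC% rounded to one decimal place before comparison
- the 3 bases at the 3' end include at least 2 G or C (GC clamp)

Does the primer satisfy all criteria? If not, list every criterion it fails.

Fails: length, GC content, GC clamp.

Base counts: A=9, T=10, G=4, C=3 (length 26).
length: length 26, outside 24–25 ✗
Tm: Tm = 2·19 + 4·7 = 66°C ✓
GC content: GC 7/26 = 26.9%, outside 45.8–63.6% ✗
GC clamp: 3' end TCA has 1 G/C, need ≥2 ✗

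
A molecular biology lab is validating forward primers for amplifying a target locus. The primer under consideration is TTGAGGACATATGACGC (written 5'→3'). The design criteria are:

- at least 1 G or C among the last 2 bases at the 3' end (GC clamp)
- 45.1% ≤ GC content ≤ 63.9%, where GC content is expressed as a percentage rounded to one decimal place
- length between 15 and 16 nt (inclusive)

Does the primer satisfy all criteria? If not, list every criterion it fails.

Base counts: A=5, T=4, G=5, C=3 (length 17).
GC clamp: 3' end GC has 2 G/C ✓
GC content: GC 8/17 = 47.1% ✓
length: length 17, outside 15–16 ✗

Fails: length.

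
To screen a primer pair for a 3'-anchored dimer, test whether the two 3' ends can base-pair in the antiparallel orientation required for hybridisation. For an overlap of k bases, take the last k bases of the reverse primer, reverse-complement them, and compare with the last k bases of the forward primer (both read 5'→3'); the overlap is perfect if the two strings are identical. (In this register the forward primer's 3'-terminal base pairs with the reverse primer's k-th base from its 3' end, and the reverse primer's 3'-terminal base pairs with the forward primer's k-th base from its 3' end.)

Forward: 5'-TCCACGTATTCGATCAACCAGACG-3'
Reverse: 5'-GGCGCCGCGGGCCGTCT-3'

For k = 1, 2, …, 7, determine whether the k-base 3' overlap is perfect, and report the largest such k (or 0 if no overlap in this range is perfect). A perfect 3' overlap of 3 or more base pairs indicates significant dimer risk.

Last 7 bases (5'→3') — forward …CCAGACG, reverse …GCCGTCT.
Reverse complement of the reverse primer's last 7 bases: AGACGGC; its first k bases are the reverse complement of the reverse primer's last k bases, so a perfect k-base overlap needs the forward primer's last k bases to equal them.
Comparing (forward last k vs required): k=1: G vs A ✗; k=2: CG vs AG ✗; k=3: ACG vs AGA ✗; k=4: GACG vs AGAC ✗; k=5: AGACG vs AGACG ✓; k=6: CAGACG vs AGACGG ✗; k=7: CCAGACG vs AGACGGC ✗.
Only k = 5 is perfect, so the longest perfect 3' overlap is 5.

Longest perfect overlap: 5 complementary base pairs; significant dimer risk (threshold 3).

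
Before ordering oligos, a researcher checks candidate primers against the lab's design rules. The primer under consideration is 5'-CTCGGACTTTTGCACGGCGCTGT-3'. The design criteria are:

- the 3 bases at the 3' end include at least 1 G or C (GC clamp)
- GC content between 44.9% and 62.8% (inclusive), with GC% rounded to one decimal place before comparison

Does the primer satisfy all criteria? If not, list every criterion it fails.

Base counts: A=2, T=7, G=7, C=7 (length 23).
GC clamp: 3' end TGT has 1 G/C ✓
GC content: GC 14/23 = 60.9% ✓

Meets all criteria.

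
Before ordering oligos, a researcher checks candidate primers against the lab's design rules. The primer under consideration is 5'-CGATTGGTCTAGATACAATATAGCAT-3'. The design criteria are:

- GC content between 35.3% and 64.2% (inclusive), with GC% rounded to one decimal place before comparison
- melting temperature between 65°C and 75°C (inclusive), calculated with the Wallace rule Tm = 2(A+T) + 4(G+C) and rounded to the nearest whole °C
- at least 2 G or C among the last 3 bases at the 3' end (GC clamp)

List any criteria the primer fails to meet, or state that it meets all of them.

Base counts: A=9, T=8, G=5, C=4 (length 26).
GC content: GC 9/26 = 34.6%, outside 35.3–64.2% ✗
Tm: Tm = 2·17 + 4·9 = 70°C ✓
GC clamp: 3' end CAT has 1 G/C, need ≥2 ✗

Fails: GC content, GC clamp.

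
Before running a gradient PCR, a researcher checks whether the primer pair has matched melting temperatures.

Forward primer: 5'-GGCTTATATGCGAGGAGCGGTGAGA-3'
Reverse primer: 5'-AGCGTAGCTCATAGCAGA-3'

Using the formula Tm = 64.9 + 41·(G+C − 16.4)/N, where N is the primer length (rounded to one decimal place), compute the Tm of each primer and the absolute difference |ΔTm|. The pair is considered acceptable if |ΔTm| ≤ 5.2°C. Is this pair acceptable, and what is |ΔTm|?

Forward: G+C = 14, N = 25 → Tm = 64.9 + 41·(14 − 16.4)/25 = 61.0°C.
Reverse: G+C = 9, N = 18 → Tm = 64.9 + 41·(9 − 16.4)/18 = 48.0°C.
|ΔTm| = |61.0 − 48.0| = 13.0°C, > 5.2°C.

|ΔTm| = 13.0°C; the pair is not acceptable.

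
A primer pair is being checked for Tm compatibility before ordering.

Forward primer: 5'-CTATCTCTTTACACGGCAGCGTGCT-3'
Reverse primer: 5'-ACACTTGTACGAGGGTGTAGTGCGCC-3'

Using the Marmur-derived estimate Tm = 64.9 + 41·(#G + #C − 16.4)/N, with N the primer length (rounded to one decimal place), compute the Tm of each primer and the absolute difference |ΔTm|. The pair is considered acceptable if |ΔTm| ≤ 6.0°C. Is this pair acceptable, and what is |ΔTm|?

Forward: G+C = 13, N = 25 → Tm = 64.9 + 41·(13 − 16.4)/25 = 59.3°C.
Reverse: G+C = 15, N = 26 → Tm = 64.9 + 41·(15 − 16.4)/26 = 62.7°C.
|ΔTm| = |59.3 − 62.7| = 3.4°C, ≤ 6.0°C.

|ΔTm| = 3.4°C; the pair is acceptable.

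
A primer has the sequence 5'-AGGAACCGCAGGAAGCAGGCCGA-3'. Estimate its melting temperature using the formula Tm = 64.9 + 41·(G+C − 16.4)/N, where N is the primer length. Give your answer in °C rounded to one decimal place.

Base counts: A=8, T=0, G=9, C=6; G+C = 15, N = 23.
Tm = 64.9 + 41·(15 − 16.4)/23 = 64.9 + -57.40/23 = 62.4°C.

62.4°C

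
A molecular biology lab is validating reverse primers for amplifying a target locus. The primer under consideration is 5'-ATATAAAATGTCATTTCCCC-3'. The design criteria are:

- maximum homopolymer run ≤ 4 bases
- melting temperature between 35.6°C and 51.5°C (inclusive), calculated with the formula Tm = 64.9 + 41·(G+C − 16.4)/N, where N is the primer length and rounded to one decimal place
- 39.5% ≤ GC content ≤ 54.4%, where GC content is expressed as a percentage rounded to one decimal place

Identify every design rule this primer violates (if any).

Base counts: A=7, T=7, G=1, C=5 (length 20).
homopolymer run: longest run = 4 ✓
Tm: Tm = 64.9 + 41·(6 − 16.4)/20 = 43.6°C ✓
GC content: GC 6/20 = 30.0%, outside 39.5–54.4% ✗

Fails: GC content.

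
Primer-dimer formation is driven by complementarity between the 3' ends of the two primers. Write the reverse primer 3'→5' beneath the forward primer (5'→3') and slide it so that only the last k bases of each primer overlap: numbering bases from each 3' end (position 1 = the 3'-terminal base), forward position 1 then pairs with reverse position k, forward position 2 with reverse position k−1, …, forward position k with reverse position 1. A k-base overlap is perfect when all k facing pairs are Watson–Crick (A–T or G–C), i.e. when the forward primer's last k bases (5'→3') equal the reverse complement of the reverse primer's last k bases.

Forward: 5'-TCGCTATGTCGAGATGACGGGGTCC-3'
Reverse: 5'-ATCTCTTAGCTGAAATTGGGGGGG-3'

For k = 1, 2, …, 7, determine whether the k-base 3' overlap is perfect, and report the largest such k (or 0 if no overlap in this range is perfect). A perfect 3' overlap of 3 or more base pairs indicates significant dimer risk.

Longest perfect overlap: 2 complementary base pairs; below the dimer-risk threshold (threshold 3).

Last 7 bases (5'→3') — forward …GGGGTCC, reverse …GGGGGGG.
Reverse complement of the reverse primer's last 7 bases: CCCCCCC; its first k bases are the reverse complement of the reverse primer's last k bases, so a perfect k-base overlap needs the forward primer's last k bases to equal them.
Comparing (forward last k vs required): k=1: C vs C ✓; k=2: CC vs CC ✓; k=3: TCC vs CCC ✗; k=4: GTCC vs CCCC ✗; k=5: GGTCC vs CCCCC ✗; k=6: GGGTCC vs CCCCCC ✗; k=7: GGGGTCC vs CCCCCCC ✗.
Perfect overlaps at k = 1, 2; the largest is 2.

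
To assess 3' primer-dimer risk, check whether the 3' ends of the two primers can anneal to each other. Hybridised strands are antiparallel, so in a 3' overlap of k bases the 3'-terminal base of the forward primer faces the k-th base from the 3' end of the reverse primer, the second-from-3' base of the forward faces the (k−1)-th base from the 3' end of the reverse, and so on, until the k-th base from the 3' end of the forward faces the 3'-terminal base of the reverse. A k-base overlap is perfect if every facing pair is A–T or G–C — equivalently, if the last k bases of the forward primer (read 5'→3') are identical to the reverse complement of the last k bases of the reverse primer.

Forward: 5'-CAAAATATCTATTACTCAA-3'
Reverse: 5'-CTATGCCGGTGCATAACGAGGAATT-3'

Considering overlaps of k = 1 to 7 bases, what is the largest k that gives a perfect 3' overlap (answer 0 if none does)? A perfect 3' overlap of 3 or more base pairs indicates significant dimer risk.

Last 7 bases (5'→3') — forward …TACTCAA, reverse …AGGAATT.
Reverse complement of the reverse primer's last 7 bases: AATTCCT; its first k bases are the reverse complement of the reverse primer's last k bases, so a perfect k-base overlap needs the forward primer's last k bases to equal them.
Comparing (forward last k vs required): k=1: A vs A ✓; k=2: AA vs AA ✓; k=3: CAA vs AAT ✗; k=4: TCAA vs AATT ✗; k=5: CTCAA vs AATTC ✗; k=6: ACTCAA vs AATTCC ✗; k=7: TACTCAA vs AATTCCT ✗.
Perfect overlaps at k = 1, 2; the largest is 2.

Longest perfect overlap: 2 complementary base pairs; below the dimer-risk threshold (threshold 3).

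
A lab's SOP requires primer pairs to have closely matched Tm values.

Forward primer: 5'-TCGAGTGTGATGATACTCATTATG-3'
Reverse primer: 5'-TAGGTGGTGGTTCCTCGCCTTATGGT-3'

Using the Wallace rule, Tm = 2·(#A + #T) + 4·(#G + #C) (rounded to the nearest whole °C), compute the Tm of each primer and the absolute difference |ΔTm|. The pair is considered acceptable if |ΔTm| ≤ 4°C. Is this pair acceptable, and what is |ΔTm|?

|ΔTm| = 14°C; the pair is not acceptable.

Forward: A=6 T=9 G=6 C=3 → Tm = 2·15 + 4·9 = 66°C.
Reverse: A=2 T=10 G=9 C=5 → Tm = 2·12 + 4·14 = 80°C.
|ΔTm| = |66 − 80| = 14°C, > 4°C.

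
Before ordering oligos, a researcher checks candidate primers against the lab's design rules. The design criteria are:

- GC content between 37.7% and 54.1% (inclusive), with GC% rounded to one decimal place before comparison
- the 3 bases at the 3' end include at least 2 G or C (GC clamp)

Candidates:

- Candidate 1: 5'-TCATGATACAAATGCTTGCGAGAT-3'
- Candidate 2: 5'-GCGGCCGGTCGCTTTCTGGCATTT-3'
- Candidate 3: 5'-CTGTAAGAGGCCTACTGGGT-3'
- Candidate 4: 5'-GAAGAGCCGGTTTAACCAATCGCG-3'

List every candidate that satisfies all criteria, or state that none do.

Candidate 1 (24 nt, A=8 T=7 G=5 C=4): GC 9/24 = 37.5%, outside 37.7–54.1% ✗; 3' end GAT has 1 G/C, need ≥2 ✗ — fails.
Candidate 2 (24 nt, A=1 T=8 G=8 C=7): GC 15/24 = 62.5%, outside 37.7–54.1% ✗; 3' end TTT has 0 G/C, need ≥2 ✗ — fails.
Candidate 3 (20 nt, A=4 T=5 G=7 C=4): GC 11/20 = 55.0%, outside 37.7–54.1% ✗; 3' end GGT has 2 G/C ✓ — fails.
Candidate 4 (24 nt, A=7 T=4 G=7 C=6): GC 13/24 = 54.2%, outside 37.7–54.1% ✗; 3' end GCG has 3 G/C ✓ — fails.

None of the candidates satisfy all criteria.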